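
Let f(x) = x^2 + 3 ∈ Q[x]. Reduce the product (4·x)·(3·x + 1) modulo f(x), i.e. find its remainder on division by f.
First multiply in Q[x] without reducing: a · b = 12·x^2 + 4·x. Now divide by f(x) = x^2 + 3, eliminating the leading term at each step:
  leading term 12·x^2: subtract (12)·f(x) = 12·x^2 + 36, leaving 4·x - 36
The degree is now < 2, so this is the remainder. Hence a · b ≡ 4·x - 36 in Q[x]/(f).

Final answer: a · b ≡ 4·x - 36 (mod f(x))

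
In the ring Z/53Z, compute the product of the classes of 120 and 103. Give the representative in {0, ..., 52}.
11

Reduce the factors first: 120 ≡ 14, 103 ≡ 50 (mod 53), so 120 · 103 ≡ 14 · 50 (mod 53). 14 · 50 = 700. Dividing by 53: 700 = 13·53 + 11. So (120 · 103) mod 53 = 11.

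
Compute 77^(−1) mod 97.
Apply the extended Euclidean algorithm to (97, 77), tracking rows (r, s, t) with s·97 + t·77 = r. Each division r_prev = q·r_cur + r_new produces the new row as (previous row) − q·(current row):
  row A: (97, 1, 0)   [1·97 + 0·77 = 97]
  row B: (77, 0, 1)   [0·97 + 1·77 = 77]
  97 = 1·77 + 20   → row C = row A − 1·row B = (20, 1, −1)   [check: 1·97 − 1·77 = 20]
  77 = 3·20 + 17   → row D = row B − 3·row C = (17, −3, 4)   [check: −3·97 + 4·77 = 17]
  20 = 1·17 + 3   → row E = row C − 1·row D = (3, 4, −5)   [check: 4·97 − 5·77 = 3]
  17 = 5·3 + 2   → row F = row D − 5·row E = (2, −23, 29)   [check: −23·97 + 29·77 = 2]
  3 = 1·2 + 1   → row G = row E − 1·row F = (1, 27, −34)   [check: 27·97 − 34·77 = 1]
  2 = 2·1 + 0   → remainder 0, stop. gcd = 1 (last nonzero row G).
The gcd is 1, so 77 is invertible mod 97. The last nonzero row gives 27·97 − 34·77 = 1, so t = −34. So 77^(−1) ≡ −34 ≡ 63 (mod 97). Verify: 77 · 63 = 4851 ≡ 1 (mod 97). ✓

Final answer: 77^(−1) ≡ 63 (mod 97)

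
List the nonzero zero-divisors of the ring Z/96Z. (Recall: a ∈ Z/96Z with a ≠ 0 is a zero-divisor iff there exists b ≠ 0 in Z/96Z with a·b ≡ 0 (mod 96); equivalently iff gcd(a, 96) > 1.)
nonzero zero-divisors of Z/96Z = {2, 3, 4, 6, 8, 9, 10, 12, 14, 15, 16, 18, 20, 21, 22, 24, 26, 27, 28, 30, 32, 33, 34, 36, 38, 39, 40, 42, 44, 45, 46, 48, 50, 51, 52, 54, 56, 57, 58, 60, 62, 63, 64, 66, 68, 69, 70, 72, 74, 75, 76, 78, 80, 81, 82, 84, 86, 87, 88, 90, 92, 93, 94}

An element a ∈ Z/96Z (with a ≠ 0) is a zero-divisor iff gcd(a, 96) > 1 (because a is a unit precisely when gcd(a, n) = 1, and in Z/nZ every nonzero, non-unit element is a zero-divisor). Scan a = 1, ..., 95 and keep those with gcd(a, 96) > 1:
  gcd(2, 96) = 2, gcd(3, 96) = 3, gcd(4, 96) = 4, gcd(6, 96) = 6, gcd(8, 96) = 8, gcd(9, 96) = 3, gcd(10, 96) = 2, gcd(12, 96) = 12, gcd(14, 96) = 2, gcd(15, 96) = 3, gcd(16, 96) = 16, gcd(18, 96) = 6, gcd(20, 96) = 4, gcd(21, 96) = 3, gcd(22, 96) = 2, gcd(24, 96) = 24, gcd(26, 96) = 2, gcd(27, 96) = 3, gcd(28, 96) = 4, gcd(30, 96) = 6, gcd(32, 96) = 32, gcd(33, 96) = 3, gcd(34, 96) = 2, gcd(36, 96) = 12, gcd(38, 96) = 2, gcd(39, 96) = 3, gcd(40, 96) = 8, gcd(42, 96) = 6, gcd(44, 96) = 4, gcd(45, 96) = 3, gcd(46, 96) = 2, gcd(48, 96) = 48, gcd(50, 96) = 2, gcd(51, 96) = 3, gcd(52, 96) = 4, gcd(54, 96) = 6, gcd(56, 96) = 8, gcd(57, 96) = 3, gcd(58, 96) = 2, gcd(60, 96) = 12, gcd(62, 96) = 2, gcd(63, 96) = 3, gcd(64, 96) = 32, gcd(66, 96) = 6, gcd(68, 96) = 4, gcd(69, 96) = 3, gcd(70, 96) = 2, gcd(72, 96) = 24, gcd(74, 96) = 2, gcd(75, 96) = 3, gcd(76, 96) = 4, gcd(78, 96) = 6, gcd(80, 96) = 16, gcd(81, 96) = 3, gcd(82, 96) = 2, gcd(84, 96) = 12, gcd(86, 96) = 2, gcd(87, 96) = 3, gcd(88, 96) = 8, gcd(90, 96) = 6, gcd(92, 96) = 4, gcd(93, 96) = 3, gcd(94, 96) = 2.
All other a ∈ {1, ..., 95} have gcd(a, 96) = 1 and are units. So the nonzero zero-divisors are exactly the 63 values of a appearing in this scan.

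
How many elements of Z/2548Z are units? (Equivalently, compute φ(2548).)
Z/2548Z has φ(2548) = 1008 units

An element a ∈ Z/2548Z is a unit iff gcd(a, 2548) = 1, so the number of units is φ(2548). φ is multiplicative, with φ(p^e) = p^e − p^(e−1). Factorise 2548 = 2^2 · 7^2 · 13. Then
  φ(2548) = (2^2 − 2^1) · (7^2 − 7^1) · (13 − 1) = 2 · 42 · 12 = 1008.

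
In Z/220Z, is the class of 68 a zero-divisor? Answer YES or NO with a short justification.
gcd(68, 220) = 4 > 1, so 68 is not a unit in Z/220Z. In Z/nZ every nonzero non-unit is a zero-divisor: explicitly, take b = 220/gcd = 55 ≠ 0 (mod 220); then 68·55 = 3740 = 17·220, i.e. 68·55 ≡ 0 (mod 220). So 68 is a zero-divisor.

Final answer: YES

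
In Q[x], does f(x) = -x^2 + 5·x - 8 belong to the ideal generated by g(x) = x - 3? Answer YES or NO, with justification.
NO

In Q[x] the ideal (g) consists of all multiples of g, so f ∈ (g) iff g | f, i.e. iff the remainder of f on division by g is 0. Divide f by g (g is monic, so eliminate the leading term of the running remainder at each step):
  leading term -x^2: subtract (-x)·g(x) = -x^2 + 3·x, leaving 2·x - 8
  leading term 2·x: subtract (2)·g(x) = 2·x - 6, leaving -2
The remainder r(x) = -2 ≠ 0 (and deg r < deg g), so g ∤ f, i.e. f ∉ (g).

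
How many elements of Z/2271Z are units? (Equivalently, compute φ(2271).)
An element a ∈ Z/2271Z is a unit iff gcd(a, 2271) = 1, so the number of units is φ(2271). φ is multiplicative, with φ(p^e) = p^e − p^(e−1). Factorise 2271 = 3 · 757. Then
  φ(2271) = (3 − 1) · (757 − 1) = 2 · 756 = 1512.

Final answer: Z/2271Z has φ(2271) = 1512 units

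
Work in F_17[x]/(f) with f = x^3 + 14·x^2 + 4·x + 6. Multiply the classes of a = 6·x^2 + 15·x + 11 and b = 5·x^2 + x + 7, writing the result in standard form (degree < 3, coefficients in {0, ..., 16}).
Multiply as integer polynomials: a · b = 30·x^4 + 81·x^3 + 112·x^2 + 116·x + 77. Reducing coefficients mod 17: a · b ≡ 13·x^4 + 13·x^3 + 10·x^2 + 14·x + 9. Now divide by f(x) = x^3 + 14·x^2 + 4·x + 6 in F_17[x], eliminating the leading term at each step:
  leading term 13·x^4: subtract (13·x)·f(x) = 13·x^4 + 12·x^3 + x^2 + 10·x, leaving x^3 + 9·x^2 + 4·x + 9 (coefficients mod 17)
  leading term x^3: subtract (1)·f(x) = x^3 + 14·x^2 + 4·x + 6, leaving 12·x^2 + 3 (coefficients mod 17)
The degree is now < 3, so this is the remainder. Hence a · b ≡ 12·x^2 + 3 in F_17[x]/(f).

Final answer: a · b ≡ 12·x^2 + 3 (mod f(x))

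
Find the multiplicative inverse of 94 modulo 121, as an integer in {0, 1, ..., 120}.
Apply the extended Euclidean algorithm to (121, 94), tracking rows (r, s, t) with s·121 + t·94 = r. Each division r_prev = q·r_cur + r_new produces the new row as (previous row) − q·(current row):
  row A: (121, 1, 0)   [1·121 + 0·94 = 121]
  row B: (94, 0, 1)   [0·121 + 1·94 = 94]
  121 = 1·94 + 27   → row C = row A − 1·row B = (27, 1, −1)   [check: 1·121 − 1·94 = 27]
  94 = 3·27 + 13   → row D = row B − 3·row C = (13, −3, 4)   [check: −3·121 + 4·94 = 13]
  27 = 2·13 + 1   → row E = row C − 2·row D = (1, 7, −9)   [check: 7·121 − 9·94 = 1]
  13 = 13·1 + 0   → remainder 0, stop. gcd = 1 (last nonzero row E).
The gcd is 1, so 94 is invertible mod 121. The last nonzero row gives 7·121 − 9·94 = 1, so t = −9. So 94^(−1) ≡ −9 ≡ 112 (mod 121). Verify: 94 · 112 = 10528 ≡ 1 (mod 121). ✓

Final answer: 94^(−1) ≡ 112 (mod 121)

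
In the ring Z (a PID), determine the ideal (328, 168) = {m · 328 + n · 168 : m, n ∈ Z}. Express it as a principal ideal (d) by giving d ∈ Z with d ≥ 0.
(328, 168) = (8); d = 8

In the PID Z, (a, b) is generated by gcd(a, b). Compute gcd(328, 168) with the extended Euclidean algorithm, tracking rows (r, s, t) with s·328 + t·168 = r:
  row A: (328, 1, 0)   [1·328 + 0·168 = 328]
  row B: (168, 0, 1)   [0·328 + 1·168 = 168]
  328 = 1·168 + 160   → row C = row A − 1·row B = (160, 1, −1)   [check: 1·328 − 1·168 = 160]
  168 = 1·160 + 8   → row D = row B − 1·row C = (8, −1, 2)   [check: −1·328 + 2·168 = 8]
  160 = 20·8 + 0   → remainder 0, stop. gcd = 8 (last nonzero row D).
So gcd(328, 168) = 8, with Bézout identity −1·328 + 2·168 = 8. Containment (⊇): the Bézout identity exhibits 8 as an element of (328, 168), giving (8) ⊆ (328, 168). Containment (⊆): since 8 | 328 and 8 | 168 (328 = 8·41, 168 = 8·21), every Z-linear combination of 328 and 168 is divisible by 8, so (328, 168) ⊆ (8). Therefore (328, 168) = (8), d = 8.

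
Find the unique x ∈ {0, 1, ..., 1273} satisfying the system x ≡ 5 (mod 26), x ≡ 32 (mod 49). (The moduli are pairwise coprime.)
x ≡ 473 (mod 1274); the representative in [0, 1274) is 473

The moduli 26, 49 are pairwise coprime, so by the CRT there is a unique solution mod 26·49 = 1274.
Solve by successive substitution. Start with x ≡ 5 (mod 26).
  Combine with x ≡ 32 (mod 49): write x = 5 + 26·t and require 5 + 26·t ≡ 32 (mod 49), i.e. 26·t ≡ 32 − 5 ≡ 27 (mod 49). Since 26^(−1) ≡ 17 (mod 49), t ≡ 17·27 ≡ 18 (mod 49). So x ≡ 5 + 26·18 = 473 (mod 1274).
Unique solution in [0, 1274): x = 473.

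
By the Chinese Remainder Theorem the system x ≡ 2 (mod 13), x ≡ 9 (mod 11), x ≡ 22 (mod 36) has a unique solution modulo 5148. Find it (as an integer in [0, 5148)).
The moduli 13, 11, 36 are pairwise coprime, so by the CRT there is a unique solution mod 13·11·36 = 5148.
Solve by successive substitution. Start with x ≡ 2 (mod 13).
  Combine with x ≡ 9 (mod 11): write x = 2 + 13·t and require 2 + 13·t ≡ 9 (mod 11), i.e. 13·t ≡ 9 − 2 ≡ 7 (mod 11). Since 13^(−1) ≡ 6 (mod 11) (13 ≡ 2 (mod 11)), t ≡ 6·7 ≡ 9 (mod 11). So x ≡ 2 + 13·9 = 119 (mod 143).
  Combine with x ≡ 22 (mod 36): write x = 119 + 143·t and require 119 + 143·t ≡ 22 (mod 36), i.e. 143·t ≡ 22 − 119 ≡ 11 (mod 36). Since 143^(−1) ≡ 35 (mod 36) (143 ≡ 35 (mod 36)), t ≡ 35·11 ≡ 25 (mod 36). So x ≡ 119 + 143·25 = 3694 (mod 5148).
Unique solution in [0, 5148): x = 3694.

Final answer: x ≡ 3694 (mod 5148); the representative in [0, 5148) is 3694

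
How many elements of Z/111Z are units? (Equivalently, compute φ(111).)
An element a ∈ Z/111Z is a unit iff gcd(a, 111) = 1, so the number of units is φ(111). φ is multiplicative, with φ(p^e) = p^e − p^(e−1). Factorise 111 = 3 · 37. Then
  φ(111) = (3 − 1) · (37 − 1) = 2 · 36 = 72.

Final answer: Z/111Z has φ(111) = 72 units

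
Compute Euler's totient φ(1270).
φ(1270) = 504

φ is multiplicative, with φ(p^e) = p^e − p^(e−1). Factorise 1270 = 2 · 5 · 127. Then
  φ(1270) = (2 − 1) · (5 − 1) · (127 − 1) = 1 · 4 · 126 = 504.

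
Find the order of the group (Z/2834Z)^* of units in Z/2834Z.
|(Z/2834Z)^*| = 1296

(Z/2834Z)^* consists of the classes a with gcd(a, 2834) = 1, so its order is φ(2834). φ is multiplicative, with φ(p^e) = p^e − p^(e−1). Factorise 2834 = 2 · 13 · 109. Then
  φ(2834) = (2 − 1) · (13 − 1) · (109 − 1) = 1 · 12 · 108 = 1296.
Thus |(Z/2834Z)^*| = 1296.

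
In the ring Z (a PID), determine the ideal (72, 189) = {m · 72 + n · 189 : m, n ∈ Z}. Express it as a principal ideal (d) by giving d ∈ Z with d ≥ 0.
(72, 189) = (9); d = 9

In the PID Z, (a, b) is generated by gcd(a, b). Compute gcd(189, 72) with the extended Euclidean algorithm, tracking rows (r, s, t) with s·189 + t·72 = r:
  row A: (189, 1, 0)   [1·189 + 0·72 = 189]
  row B: (72, 0, 1)   [0·189 + 1·72 = 72]
  189 = 2·72 + 45   → row C = row A − 2·row B = (45, 1, −2)   [check: 1·189 − 2·72 = 45]
  72 = 1·45 + 27   → row D = row B − 1·row C = (27, −1, 3)   [check: −1·189 + 3·72 = 27]
  45 = 1·27 + 18   → row E = row C − 1·row D = (18, 2, −5)   [check: 2·189 − 5·72 = 18]
  27 = 1·18 + 9   → row F = row D − 1·row E = (9, −3, 8)   [check: −3·189 + 8·72 = 9]
  18 = 2·9 + 0   → remainder 0, stop. gcd = 9 (last nonzero row F).
So gcd(72, 189) = 9, with Bézout identity −3·189 + 8·72 = 9. Containment (⊇): the Bézout identity exhibits 9 as an element of (72, 189), giving (9) ⊆ (72, 189). Containment (⊆): since 9 | 72 and 9 | 189 (72 = 9·8, 189 = 9·21), every Z-linear combination of 72 and 189 is divisible by 9, so (72, 189) ⊆ (9). Therefore (72, 189) = (9), d = 9.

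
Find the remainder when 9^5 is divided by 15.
9

Use repeated squaring. Binary(5) = 101. Walk through the bits of the exponent 5 left-to-right: at each bit after the leading one, square the running value, then multiply by 9 if the bit is 1 (always reducing mod 15):
  bit 1 = 1 (leading): start with 9.
  bit 2 = 0: square 9^2 = 81 ≡ 6 (mod 15).
  bit 3 = 1: square 6^2 = 36 ≡ 6; bit is 1, so multiply 6·9 = 54 ≡ 9 (mod 15).
Final value: 9^5 ≡ 9 (mod 15).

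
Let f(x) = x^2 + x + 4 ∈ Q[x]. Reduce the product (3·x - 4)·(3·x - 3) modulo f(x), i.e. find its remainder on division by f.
First multiply in Q[x] without reducing: a · b = 9·x^2 - 21·x + 12. Now divide by f(x) = x^2 + x + 4, eliminating the leading term at each step:
  leading term 9·x^2: subtract (9)·f(x) = 9·x^2 + 9·x + 36, leaving -30·x - 24
The degree is now < 2, so this is the remainder. Hence a · b ≡ -30·x - 24 in Q[x]/(f).

Final answer: a · b ≡ -30·x - 24 (mod f(x))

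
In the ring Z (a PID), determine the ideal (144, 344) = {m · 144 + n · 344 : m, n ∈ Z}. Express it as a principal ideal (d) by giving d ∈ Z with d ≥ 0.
In the PID Z, (a, b) is generated by gcd(a, b). Compute gcd(344, 144) with the extended Euclidean algorithm, tracking rows (r, s, t) with s·344 + t·144 = r:
  row A: (344, 1, 0)   [1·344 + 0·144 = 344]
  row B: (144, 0, 1)   [0·344 + 1·144 = 144]
  344 = 2·144 + 56   → row C = row A − 2·row B = (56, 1, −2)   [check: 1·344 − 2·144 = 56]
  144 = 2·56 + 32   → row D = row B − 2·row C = (32, −2, 5)   [check: −2·344 + 5·144 = 32]
  56 = 1·32 + 24   → row E = row C − 1·row D = (24, 3, −7)   [check: 3·344 − 7·144 = 24]
  32 = 1·24 + 8   → row F = row D − 1·row E = (8, −5, 12)   [check: −5·344 + 12·144 = 8]
  24 = 3·8 + 0   → remainder 0, stop. gcd = 8 (last nonzero row F).
So gcd(144, 344) = 8, with Bézout identity −5·344 + 12·144 = 8. Containment (⊇): the Bézout identity exhibits 8 as an element of (144, 344), giving (8) ⊆ (144, 344). Containment (⊆): since 8 | 144 and 8 | 344 (144 = 8·18, 344 = 8·43), every Z-linear combination of 144 and 344 is divisible by 8, so (144, 344) ⊆ (8). Therefore (144, 344) = (8), d = 8.

Final answer: (144, 344) = (8); d = 8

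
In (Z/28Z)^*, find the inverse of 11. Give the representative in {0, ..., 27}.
Apply the extended Euclidean algorithm to (28, 11), tracking rows (r, s, t) with s·28 + t·11 = r. Each division r_prev = q·r_cur + r_new produces the new row as (previous row) − q·(current row):
  row A: (28, 1, 0)   [1·28 + 0·11 = 28]
  row B: (11, 0, 1)   [0·28 + 1·11 = 11]
  28 = 2·11 + 6   → row C = row A − 2·row B = (6, 1, −2)   [check: 1·28 − 2·11 = 6]
  11 = 1·6 + 5   → row D = row B − 1·row C = (5, −1, 3)   [check: −1·28 + 3·11 = 5]
  6 = 1·5 + 1   → row E = row C − 1·row D = (1, 2, −5)   [check: 2·28 − 5·11 = 1]
  5 = 5·1 + 0   → remainder 0, stop. gcd = 1 (last nonzero row E).
The gcd is 1, so 11 is invertible mod 28. The last nonzero row gives 2·28 − 5·11 = 1, so t = −5. So 11^(−1) ≡ −5 ≡ 23 (mod 28). Verify: 11 · 23 = 253 ≡ 1 (mod 28). ✓

Final answer: 11^(−1) ≡ 23 (mod 28)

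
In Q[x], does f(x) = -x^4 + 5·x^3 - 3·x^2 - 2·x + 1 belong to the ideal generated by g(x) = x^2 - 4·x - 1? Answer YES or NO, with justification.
NO

In Q[x] the ideal (g) consists of all multiples of g, so f ∈ (g) iff g | f, i.e. iff the remainder of f on division by g is 0. Divide f by g (g is monic, so eliminate the leading term of the running remainder at each step):
  leading term -x^4: subtract (-x^2)·g(x) = -x^4 + 4·x^3 + x^2, leaving x^3 - 4·x^2 - 2·x + 1
  leading term x^3: subtract (x)·g(x) = x^3 - 4·x^2 - x, leaving 1 - x
The remainder r(x) = 1 - x ≠ 0 (and deg r < deg g), so g ∤ f, i.e. f ∉ (g).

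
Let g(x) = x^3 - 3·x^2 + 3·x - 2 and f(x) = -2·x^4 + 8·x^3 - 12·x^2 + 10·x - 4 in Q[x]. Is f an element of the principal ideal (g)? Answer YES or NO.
YES

In Q[x] the ideal (g) consists of all multiples of g, so f ∈ (g) iff g | f, i.e. iff the remainder of f on division by g is 0. Divide f by g (g is monic, so eliminate the leading term of the running remainder at each step):
  leading term -2·x^4: subtract (-2·x)·g(x) = -2·x^4 + 6·x^3 - 6·x^2 + 4·x, leaving 2·x^3 - 6·x^2 + 6·x - 4
  leading term 2·x^3: subtract (2)·g(x) = 2·x^3 - 6·x^2 + 6·x - 4, leaving 0
The remainder is 0, so f(x) = g(x) · h(x) with h(x) = 2 - 2·x. Hence g | f, i.e. f ∈ (g).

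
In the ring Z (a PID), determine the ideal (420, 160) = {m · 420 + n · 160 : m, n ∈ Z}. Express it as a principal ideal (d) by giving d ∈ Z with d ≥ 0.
(420, 160) = (20); d = 20

In the PID Z, (a, b) is generated by gcd(a, b). Compute gcd(420, 160) with the extended Euclidean algorithm, tracking rows (r, s, t) with s·420 + t·160 = r:
  row A: (420, 1, 0)   [1·420 + 0·160 = 420]
  row B: (160, 0, 1)   [0·420 + 1·160 = 160]
  420 = 2·160 + 100   → row C = row A − 2·row B = (100, 1, −2)   [check: 1·420 − 2·160 = 100]
  160 = 1·100 + 60   → row D = row B − 1·row C = (60, −1, 3)   [check: −1·420 + 3·160 = 60]
  100 = 1·60 + 40   → row E = row C − 1·row D = (40, 2, −5)   [check: 2·420 − 5·160 = 40]
  60 = 1·40 + 20   → row F = row D − 1·row E = (20, −3, 8)   [check: −3·420 + 8·160 = 20]
  40 = 2·20 + 0   → remainder 0, stop. gcd = 20 (last nonzero row F).
So gcd(420, 160) = 20, with Bézout identity −3·420 + 8·160 = 20. Containment (⊇): the Bézout identity exhibits 20 as an element of (420, 160), giving (20) ⊆ (420, 160). Containment (⊆): since 20 | 420 and 20 | 160 (420 = 20·21, 160 = 20·8), every Z-linear combination of 420 and 160 is divisible by 20, so (420, 160) ⊆ (20). Therefore (420, 160) = (20), d = 20.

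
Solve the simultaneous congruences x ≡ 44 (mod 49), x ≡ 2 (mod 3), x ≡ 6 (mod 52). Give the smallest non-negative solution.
The moduli 49, 3, 52 are pairwise coprime, so by the CRT there is a unique solution mod 49·3·52 = 7644.
Solve by successive substitution. Start with x ≡ 44 (mod 49).
  Combine with x ≡ 2 (mod 3): write x = 44 + 49·t and require 44 + 49·t ≡ 2 (mod 3), i.e. 49·t ≡ 2 − 44 ≡ 0 (mod 3). Since 49^(−1) ≡ 1 (mod 3) (49 ≡ 1 (mod 3)), t ≡ 1·0 ≡ 0 (mod 3). So x ≡ 44 + 49·0 = 44 (mod 147).
  Combine with x ≡ 6 (mod 52): write x = 44 + 147·t and require 44 + 147·t ≡ 6 (mod 52), i.e. 147·t ≡ 6 − 44 ≡ 14 (mod 52). Since 147^(−1) ≡ 23 (mod 52) (147 ≡ 43 (mod 52)), t ≡ 23·14 ≡ 10 (mod 52). So x ≡ 44 + 147·10 = 1514 (mod 7644).
Unique solution in [0, 7644): x = 1514.

Final answer: x ≡ 1514 (mod 7644); the representative in [0, 7644) is 1514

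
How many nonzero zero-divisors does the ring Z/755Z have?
In Z/755Z each nonzero element is either a unit (gcd with 755 is 1) or a zero-divisor (gcd > 1). The number of units is φ(755): factorise 755 = 5 · 151, so φ(755) = (5 − 1) · (151 − 1) = 4 · 150 = 600. The nonzero elements number 755 − 1 = 754. Hence the nonzero zero-divisors number 754 − 600 = 154.

Final answer: Z/755Z has 154 nonzero zero-divisors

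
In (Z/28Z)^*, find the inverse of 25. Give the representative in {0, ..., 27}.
Apply the extended Euclidean algorithm to (28, 25), tracking rows (r, s, t) with s·28 + t·25 = r. Each division r_prev = q·r_cur + r_new produces the new row as (previous row) − q·(current row):
  row A: (28, 1, 0)   [1·28 + 0·25 = 28]
  row B: (25, 0, 1)   [0·28 + 1·25 = 25]
  28 = 1·25 + 3   → row C = row A − 1·row B = (3, 1, −1)   [check: 1·28 − 1·25 = 3]
  25 = 8·3 + 1   → row D = row B − 8·row C = (1, −8, 9)   [check: −8·28 + 9·25 = 1]
  3 = 3·1 + 0   → remainder 0, stop. gcd = 1 (last nonzero row D).
The gcd is 1, so 25 is invertible mod 28. The last nonzero row gives −8·28 + 9·25 = 1, so t = 9. So 25^(−1) ≡ 9 (mod 28). Verify: 25 · 9 = 225 ≡ 1 (mod 28). ✓

Final answer: 25^(−1) ≡ 9 (mod 28)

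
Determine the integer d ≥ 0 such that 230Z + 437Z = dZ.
In the PID Z, (a, b) is generated by gcd(a, b). Compute gcd(437, 230) with the extended Euclidean algorithm, tracking rows (r, s, t) with s·437 + t·230 = r:
  row A: (437, 1, 0)   [1·437 + 0·230 = 437]
  row B: (230, 0, 1)   [0·437 + 1·230 = 230]
  437 = 1·230 + 207   → row C = row A − 1·row B = (207, 1, −1)   [check: 1·437 − 1·230 = 207]
  230 = 1·207 + 23   → row D = row B − 1·row C = (23, −1, 2)   [check: −1·437 + 2·230 = 23]
  207 = 9·23 + 0   → remainder 0, stop. gcd = 23 (last nonzero row D).
So gcd(230, 437) = 23, with Bézout identity −1·437 + 2·230 = 23. Containment (⊇): the Bézout identity exhibits 23 as an element of (230, 437), giving (23) ⊆ (230, 437). Containment (⊆): since 23 | 230 and 23 | 437 (230 = 23·10, 437 = 23·19), every Z-linear combination of 230 and 437 is divisible by 23, so (230, 437) ⊆ (23). Therefore (230, 437) = (23), d = 23.

Final answer: (230, 437) = (23); d = 23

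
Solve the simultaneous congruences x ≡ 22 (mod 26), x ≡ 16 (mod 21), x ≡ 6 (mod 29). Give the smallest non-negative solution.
x ≡ 7198 (mod 15834); the representative in [0, 15834) is 7198

The moduli 26, 21, 29 are pairwise coprime, so by the CRT there is a unique solution mod 26·21·29 = 15834.
Solve by successive substitution. Start with x ≡ 22 (mod 26).
  Combine with x ≡ 16 (mod 21): write x = 22 + 26·t and require 22 + 26·t ≡ 16 (mod 21), i.e. 26·t ≡ 16 − 22 ≡ 15 (mod 21). Since 26^(−1) ≡ 17 (mod 21) (26 ≡ 5 (mod 21)), t ≡ 17·15 ≡ 3 (mod 21). So x ≡ 22 + 26·3 = 100 (mod 546).
  Combine with x ≡ 6 (mod 29): write x = 100 + 546·t and require 100 + 546·t ≡ 6 (mod 29), i.e. 546·t ≡ 6 − 100 ≡ 22 (mod 29). Since 546^(−1) ≡ 23 (mod 29) (546 ≡ 24 (mod 29)), t ≡ 23·22 ≡ 13 (mod 29). So x ≡ 100 + 546·13 = 7198 (mod 15834).
Unique solution in [0, 15834): x = 7198.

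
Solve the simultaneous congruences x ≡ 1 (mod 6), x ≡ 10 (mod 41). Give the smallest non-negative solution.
The moduli 6, 41 are pairwise coprime, so by the CRT there is a unique solution mod 6·41 = 246.
Solve by successive substitution. Start with x ≡ 1 (mod 6).
  Combine with x ≡ 10 (mod 41): write x = 1 + 6·t and require 1 + 6·t ≡ 10 (mod 41), i.e. 6·t ≡ 10 − 1 ≡ 9 (mod 41). Since 6^(−1) ≡ 7 (mod 41), t ≡ 7·9 ≡ 22 (mod 41). So x ≡ 1 + 6·22 = 133 (mod 246).
Unique solution in [0, 246): x = 133.

Final answer: x ≡ 133 (mod 246); the representative in [0, 246) is 133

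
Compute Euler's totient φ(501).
φ(501) = 332

φ is multiplicative, with φ(p^e) = p^e − p^(e−1). Factorise 501 = 3 · 167. Then
  φ(501) = (3 − 1) · (167 − 1) = 2 · 166 = 332.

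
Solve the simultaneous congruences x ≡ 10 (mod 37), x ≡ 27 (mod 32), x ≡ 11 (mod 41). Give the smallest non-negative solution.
x ≡ 41339 (mod 48544); the representative in [0, 48544) is 41339

The moduli 37, 32, 41 are pairwise coprime, so by the CRT there is a unique solution mod 37·32·41 = 48544.
Solve by successive substitution. Start with x ≡ 10 (mod 37).
  Combine with x ≡ 27 (mod 32): write x = 10 + 37·t and require 10 + 37·t ≡ 27 (mod 32), i.e. 37·t ≡ 27 − 10 ≡ 17 (mod 32). Since 37^(−1) ≡ 13 (mod 32) (37 ≡ 5 (mod 32)), t ≡ 13·17 ≡ 29 (mod 32). So x ≡ 10 + 37·29 = 1083 (mod 1184).
  Combine with x ≡ 11 (mod 41): write x = 1083 + 1184·t and require 1083 + 1184·t ≡ 11 (mod 41), i.e. 1184·t ≡ 11 − 1083 ≡ 35 (mod 41). Since 1184^(−1) ≡ 8 (mod 41) (1184 ≡ 36 (mod 41)), t ≡ 8·35 ≡ 34 (mod 41). So x ≡ 1083 + 1184·34 = 41339 (mod 48544).
Unique solution in [0, 48544): x = 41339.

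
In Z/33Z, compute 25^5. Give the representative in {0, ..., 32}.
1

Use repeated squaring. Binary(5) = 101. Walk through the bits of the exponent 5 left-to-right: at each bit after the leading one, square the running value, then multiply by 25 if the bit is 1 (always reducing mod 33):
  bit 1 = 1 (leading): start with 25.
  bit 2 = 0: square 25^2 = 625 ≡ 31 (mod 33).
  bit 3 = 1: square 31^2 = 961 ≡ 4; bit is 1, so multiply 4·25 = 100 ≡ 1 (mod 33).
Final value: 25^5 ≡ 1 (mod 33).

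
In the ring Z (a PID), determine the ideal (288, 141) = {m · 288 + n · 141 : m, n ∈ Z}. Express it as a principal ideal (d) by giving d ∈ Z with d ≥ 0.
In the PID Z, (a, b) is generated by gcd(a, b). Compute gcd(288, 141) with the extended Euclidean algorithm, tracking rows (r, s, t) with s·288 + t·141 = r:
  row A: (288, 1, 0)   [1·288 + 0·141 = 288]
  row B: (141, 0, 1)   [0·288 + 1·141 = 141]
  288 = 2·141 + 6   → row C = row A − 2·row B = (6, 1, −2)   [check: 1·288 − 2·141 = 6]
  141 = 23·6 + 3   → row D = row B − 23·row C = (3, −23, 47)   [check: −23·288 + 47·141 = 3]
  6 = 2·3 + 0   → remainder 0, stop. gcd = 3 (last nonzero row D).
So gcd(288, 141) = 3, with Bézout identity −23·288 + 47·141 = 3. Containment (⊇): the Bézout identity exhibits 3 as an element of (288, 141), giving (3) ⊆ (288, 141). Containment (⊆): since 3 | 288 and 3 | 141 (288 = 3·96, 141 = 3·47), every Z-linear combination of 288 and 141 is divisible by 3, so (288, 141) ⊆ (3). Therefore (288, 141) = (3), d = 3.

Final answer: (288, 141) = (3); d = 3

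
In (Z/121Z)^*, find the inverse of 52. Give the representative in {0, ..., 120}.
52^(−1) ≡ 7 (mod 121)

Apply the extended Euclidean algorithm to (121, 52), tracking rows (r, s, t) with s·121 + t·52 = r. Each division r_prev = q·r_cur + r_new produces the new row as (previous row) − q·(current row):
  row A: (121, 1, 0)   [1·121 + 0·52 = 121]
  row B: (52, 0, 1)   [0·121 + 1·52 = 52]
  121 = 2·52 + 17   → row C = row A − 2·row B = (17, 1, −2)   [check: 1·121 − 2·52 = 17]
  52 = 3·17 + 1   → row D = row B − 3·row C = (1, −3, 7)   [check: −3·121 + 7·52 = 1]
  17 = 17·1 + 0   → remainder 0, stop. gcd = 1 (last nonzero row D).
The gcd is 1, so 52 is invertible mod 121. The last nonzero row gives −3·121 + 7·52 = 1, so t = 7. So 52^(−1) ≡ 7 (mod 121). Verify: 52 · 7 = 364 ≡ 1 (mod 121). ✓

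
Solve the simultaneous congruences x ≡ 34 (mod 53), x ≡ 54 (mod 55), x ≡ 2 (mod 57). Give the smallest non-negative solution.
The moduli 53, 55, 57 are pairwise coprime, so by the CRT there is a unique solution mod 53·55·57 = 166155.
Solve by successive substitution. Start with x ≡ 34 (mod 53).
  Combine with x ≡ 54 (mod 55): write x = 34 + 53·t and require 34 + 53·t ≡ 54 (mod 55), i.e. 53·t ≡ 54 − 34 ≡ 20 (mod 55). Since 53^(−1) ≡ 27 (mod 55), t ≡ 27·20 ≡ 45 (mod 55). So x ≡ 34 + 53·45 = 2419 (mod 2915).
  Combine with x ≡ 2 (mod 57): write x = 2419 + 2915·t and require 2419 + 2915·t ≡ 2 (mod 57), i.e. 2915·t ≡ 2 − 2419 ≡ 34 (mod 57). Since 2915^(−1) ≡ 50 (mod 57) (2915 ≡ 8 (mod 57)), t ≡ 50·34 ≡ 47 (mod 57). So x ≡ 2419 + 2915·47 = 139424 (mod 166155).
Unique solution in [0, 166155): x = 139424.

Final answer: x ≡ 139424 (mod 166155); the representative in [0, 166155) is 139424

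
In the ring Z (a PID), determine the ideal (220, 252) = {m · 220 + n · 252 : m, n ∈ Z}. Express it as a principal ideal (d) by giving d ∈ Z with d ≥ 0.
In the PID Z, (a, b) is generated by gcd(a, b). Compute gcd(252, 220) with the extended Euclidean algorithm, tracking rows (r, s, t) with s·252 + t·220 = r:
  row A: (252, 1, 0)   [1·252 + 0·220 = 252]
  row B: (220, 0, 1)   [0·252 + 1·220 = 220]
  252 = 1·220 + 32   → row C = row A − 1·row B = (32, 1, −1)   [check: 1·252 − 1·220 = 32]
  220 = 6·32 + 28   → row D = row B − 6·row C = (28, −6, 7)   [check: −6·252 + 7·220 = 28]
  32 = 1·28 + 4   → row E = row C − 1·row D = (4, 7, −8)   [check: 7·252 − 8·220 = 4]
  28 = 7·4 + 0   → remainder 0, stop. gcd = 4 (last nonzero row E).
So gcd(220, 252) = 4, with Bézout identity 7·252 − 8·220 = 4. Containment (⊇): the Bézout identity exhibits 4 as an element of (220, 252), giving (4) ⊆ (220, 252). Containment (⊆): since 4 | 220 and 4 | 252 (220 = 4·55, 252 = 4·63), every Z-linear combination of 220 and 252 is divisible by 4, so (220, 252) ⊆ (4). Therefore (220, 252) = (4), d = 4.

Final answer: (220, 252) = (4); d = 4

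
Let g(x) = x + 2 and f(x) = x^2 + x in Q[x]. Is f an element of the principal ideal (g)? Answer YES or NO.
NO

In Q[x] the ideal (g) consists of all multiples of g, so f ∈ (g) iff g | f, i.e. iff the remainder of f on division by g is 0. Divide f by g (g is monic, so eliminate the leading term of the running remainder at each step):
  leading term x^2: subtract (x)·g(x) = x^2 + 2·x, leaving -x
  leading term -x: subtract (-1)·g(x) = -x - 2, leaving 2
The remainder r(x) = 2 ≠ 0 (and deg r < deg g), so g ∤ f, i.e. f ∉ (g).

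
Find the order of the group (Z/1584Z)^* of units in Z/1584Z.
|(Z/1584Z)^*| = 480

(Z/1584Z)^* consists of the classes a with gcd(a, 1584) = 1, so its order is φ(1584). φ is multiplicative, with φ(p^e) = p^e − p^(e−1). Factorise 1584 = 2^4 · 3^2 · 11. Then
  φ(1584) = (2^4 − 2^3) · (3^2 − 3^1) · (11 − 1) = 8 · 6 · 10 = 480.
Thus |(Z/1584Z)^*| = 480.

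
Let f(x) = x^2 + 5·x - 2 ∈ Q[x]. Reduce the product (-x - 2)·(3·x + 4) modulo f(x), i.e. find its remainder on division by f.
First multiply in Q[x] without reducing: a · b = -3·x^2 - 10·x - 8. Now divide by f(x) = x^2 + 5·x - 2, eliminating the leading term at each step:
  leading term -3·x^2: subtract (-3)·f(x) = -3·x^2 - 15·x + 6, leaving 5·x - 14
The degree is now < 2, so this is the remainder. Hence a · b ≡ 5·x - 14 in Q[x]/(f).

Final answer: a · b ≡ 5·x - 14 (mod f(x))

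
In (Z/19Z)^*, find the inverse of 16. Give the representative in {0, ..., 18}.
Apply the extended Euclidean algorithm to (19, 16), tracking rows (r, s, t) with s·19 + t·16 = r. Each division r_prev = q·r_cur + r_new produces the new row as (previous row) − q·(current row):
  row A: (19, 1, 0)   [1·19 + 0·16 = 19]
  row B: (16, 0, 1)   [0·19 + 1·16 = 16]
  19 = 1·16 + 3   → row C = row A − 1·row B = (3, 1, −1)   [check: 1·19 − 1·16 = 3]
  16 = 5·3 + 1   → row D = row B − 5·row C = (1, −5, 6)   [check: −5·19 + 6·16 = 1]
  3 = 3·1 + 0   → remainder 0, stop. gcd = 1 (last nonzero row D).
The gcd is 1, so 16 is invertible mod 19. The last nonzero row gives −5·19 + 6·16 = 1, so t = 6. So 16^(−1) ≡ 6 (mod 19). Verify: 16 · 6 = 96 ≡ 1 (mod 19). ✓

Final answer: 16^(−1) ≡ 6 (mod 19)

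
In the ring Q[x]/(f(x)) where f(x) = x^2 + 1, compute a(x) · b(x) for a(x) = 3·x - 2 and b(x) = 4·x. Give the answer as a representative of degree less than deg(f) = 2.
First multiply in Q[x] without reducing: a · b = 12·x^2 - 8·x. Now divide by f(x) = x^2 + 1, eliminating the leading term at each step:
  leading term 12·x^2: subtract (12)·f(x) = 12·x^2 + 12, leaving -8·x - 12
The degree is now < 2, so this is the remainder. Hence a · b ≡ -8·x - 12 in Q[x]/(f).

Final answer: a · b ≡ -8·x - 12 (mod f(x))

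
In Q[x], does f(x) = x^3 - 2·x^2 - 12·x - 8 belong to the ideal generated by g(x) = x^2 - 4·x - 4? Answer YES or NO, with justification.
In Q[x] the ideal (g) consists of all multiples of g, so f ∈ (g) iff g | f, i.e. iff the remainder of f on division by g is 0. Divide f by g (g is monic, so eliminate the leading term of the running remainder at each step):
  leading term x^3: subtract (x)·g(x) = x^3 - 4·x^2 - 4·x, leaving 2·x^2 - 8·x - 8
  leading term 2·x^2: subtract (2)·g(x) = 2·x^2 - 8·x - 8, leaving 0
The remainder is 0, so f(x) = g(x) · h(x) with h(x) = x + 2. Hence g | f, i.e. f ∈ (g).

Final answer: YES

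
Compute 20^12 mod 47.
36

Use repeated squaring. Binary(12) = 1100. Walk through the bits of the exponent 12 left-to-right: at each bit after the leading one, square the running value, then multiply by 20 if the bit is 1 (always reducing mod 47):
  bit 1 = 1 (leading): start with 20.
  bit 2 = 1: square 20^2 = 400 ≡ 24; bit is 1, so multiply 24·20 = 480 ≡ 10 (mod 47).
  bit 3 = 0: square 10^2 = 100 ≡ 6 (mod 47).
  bit 4 = 0: square 6^2 = 36 (mod 47).
Final value: 20^12 ≡ 36 (mod 47).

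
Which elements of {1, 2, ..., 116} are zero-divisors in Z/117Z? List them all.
nonzero zero-divisors of Z/117Z = {3, 6, 9, 12, 13, 15, 18, 21, 24, 26, 27, 30, 33, 36, 39, 42, 45, 48, 51, 52, 54, 57, 60, 63, 65, 66, 69, 72, 75, 78, 81, 84, 87, 90, 91, 93, 96, 99, 102, 104, 105, 108, 111, 114}

An element a ∈ Z/117Z (with a ≠ 0) is a zero-divisor iff gcd(a, 117) > 1 (because a is a unit precisely when gcd(a, n) = 1, and in Z/nZ every nonzero, non-unit element is a zero-divisor). Scan a = 1, ..., 116 and keep those with gcd(a, 117) > 1:
  gcd(3, 117) = 3, gcd(6, 117) = 3, gcd(9, 117) = 9, gcd(12, 117) = 3, gcd(13, 117) = 13, gcd(15, 117) = 3, gcd(18, 117) = 9, gcd(21, 117) = 3, gcd(24, 117) = 3, gcd(26, 117) = 13, gcd(27, 117) = 9, gcd(30, 117) = 3, gcd(33, 117) = 3, gcd(36, 117) = 9, gcd(39, 117) = 39, gcd(42, 117) = 3, gcd(45, 117) = 9, gcd(48, 117) = 3, gcd(51, 117) = 3, gcd(52, 117) = 13, gcd(54, 117) = 9, gcd(57, 117) = 3, gcd(60, 117) = 3, gcd(63, 117) = 9, gcd(65, 117) = 13, gcd(66, 117) = 3, gcd(69, 117) = 3, gcd(72, 117) = 9, gcd(75, 117) = 3, gcd(78, 117) = 39, gcd(81, 117) = 9, gcd(84, 117) = 3, gcd(87, 117) = 3, gcd(90, 117) = 9, gcd(91, 117) = 13, gcd(93, 117) = 3, gcd(96, 117) = 3, gcd(99, 117) = 9, gcd(102, 117) = 3, gcd(104, 117) = 13, gcd(105, 117) = 3, gcd(108, 117) = 9, gcd(111, 117) = 3, gcd(114, 117) = 3.
All other a ∈ {1, ..., 116} have gcd(a, 117) = 1 and are units. So the nonzero zero-divisors are exactly the 44 values of a appearing in this scan.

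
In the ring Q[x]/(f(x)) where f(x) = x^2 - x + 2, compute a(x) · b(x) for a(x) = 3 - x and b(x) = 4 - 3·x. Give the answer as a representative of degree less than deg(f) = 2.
First multiply in Q[x] without reducing: a · b = 3·x^2 - 13·x + 12. Now divide by f(x) = x^2 - x + 2, eliminating the leading term at each step:
  leading term 3·x^2: subtract (3)·f(x) = 3·x^2 - 3·x + 6, leaving 6 - 10·x
The degree is now < 2, so this is the remainder. Hence a · b ≡ 6 - 10·x in Q[x]/(f).

Final answer: a · b ≡ 6 - 10·x (mod f(x))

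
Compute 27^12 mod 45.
Use repeated squaring. Binary(12) = 1100. Walk through the bits of the exponent 12 left-to-right: at each bit after the leading one, square the running value, then multiply by 27 if the bit is 1 (always reducing mod 45):
  bit 1 = 1 (leading): start with 27.
  bit 2 = 1: square 27^2 = 729 ≡ 9; bit is 1, so multiply 9·27 = 243 ≡ 18 (mod 45).
  bit 3 = 0: square 18^2 = 324 ≡ 9 (mod 45).
  bit 4 = 0: square 9^2 = 81 ≡ 36 (mod 45).
Final value: 27^12 ≡ 36 (mod 45).

Final answer: 36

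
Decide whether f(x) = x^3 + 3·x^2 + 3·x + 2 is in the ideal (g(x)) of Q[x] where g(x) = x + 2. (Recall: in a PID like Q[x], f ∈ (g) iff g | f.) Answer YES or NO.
In Q[x] the ideal (g) consists of all multiples of g, so f ∈ (g) iff g | f, i.e. iff the remainder of f on division by g is 0. Divide f by g (g is monic, so eliminate the leading term of the running remainder at each step):
  leading term x^3: subtract (x^2)·g(x) = x^3 + 2·x^2, leaving x^2 + 3·x + 2
  leading term x^2: subtract (x)·g(x) = x^2 + 2·x, leaving x + 2
  leading term x: subtract (1)·g(x) = x + 2, leaving 0
The remainder is 0, so f(x) = g(x) · h(x) with h(x) = x^2 + x + 1. Hence g | f, i.e. f ∈ (g).

Final answer: YES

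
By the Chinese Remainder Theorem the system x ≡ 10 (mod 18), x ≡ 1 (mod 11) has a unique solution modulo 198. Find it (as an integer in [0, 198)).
The moduli 18, 11 are pairwise coprime, so by the CRT there is a unique solution mod 18·11 = 198.
Solve by successive substitution. Start with x ≡ 10 (mod 18).
  Combine with x ≡ 1 (mod 11): write x = 10 + 18·t and require 10 + 18·t ≡ 1 (mod 11), i.e. 18·t ≡ 1 − 10 ≡ 2 (mod 11). Since 18^(−1) ≡ 8 (mod 11) (18 ≡ 7 (mod 11)), t ≡ 8·2 ≡ 5 (mod 11). So x ≡ 10 + 18·5 = 100 (mod 198).
Unique solution in [0, 198): x = 100.

Final answer: x ≡ 100 (mod 198); the representative in [0, 198) is 100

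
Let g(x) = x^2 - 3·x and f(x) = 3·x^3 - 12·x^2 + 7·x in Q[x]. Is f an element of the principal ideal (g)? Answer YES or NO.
NO

In Q[x] the ideal (g) consists of all multiples of g, so f ∈ (g) iff g | f, i.e. iff the remainder of f on division by g is 0. Divide f by g (g is monic, so eliminate the leading term of the running remainder at each step):
  leading term 3·x^3: subtract (3·x)·g(x) = 3·x^3 - 9·x^2, leaving -3·x^2 + 7·x
  leading term -3·x^2: subtract (-3)·g(x) = -3·x^2 + 9·x, leaving -2·x
The remainder r(x) = -2·x ≠ 0 (and deg r < deg g), so g ∤ f, i.e. f ∉ (g).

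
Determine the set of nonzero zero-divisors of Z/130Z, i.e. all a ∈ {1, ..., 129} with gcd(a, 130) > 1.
nonzero zero-divisors of Z/130Z = {2, 4, 5, 6, 8, 10, 12, 13, 14, 15, 16, 18, 20, 22, 24, 25, 26, 28, 30, 32, 34, 35, 36, 38, 39, 40, 42, 44, 45, 46, 48, 50, 52, 54, 55, 56, 58, 60, 62, 64, 65, 66, 68, 70, 72, 74, 75, 76, 78, 80, 82, 84, 85, 86, 88, 90, 91, 92, 94, 95, 96, 98, 100, 102, 104, 105, 106, 108, 110, 112, 114, 115, 116, 117, 118, 120, 122, 124, 125, 126, 128}

An element a ∈ Z/130Z (with a ≠ 0) is a zero-divisor iff gcd(a, 130) > 1 (because a is a unit precisely when gcd(a, n) = 1, and in Z/nZ every nonzero, non-unit element is a zero-divisor). Scan a = 1, ..., 129 and keep those with gcd(a, 130) > 1:
  gcd(2, 130) = 2, gcd(4, 130) = 2, gcd(5, 130) = 5, gcd(6, 130) = 2, gcd(8, 130) = 2, gcd(10, 130) = 10, gcd(12, 130) = 2, gcd(13, 130) = 13, gcd(14, 130) = 2, gcd(15, 130) = 5, gcd(16, 130) = 2, gcd(18, 130) = 2, gcd(20, 130) = 10, gcd(22, 130) = 2, gcd(24, 130) = 2, gcd(25, 130) = 5, gcd(26, 130) = 26, gcd(28, 130) = 2, gcd(30, 130) = 10, gcd(32, 130) = 2, gcd(34, 130) = 2, gcd(35, 130) = 5, gcd(36, 130) = 2, gcd(38, 130) = 2, gcd(39, 130) = 13, gcd(40, 130) = 10, gcd(42, 130) = 2, gcd(44, 130) = 2, gcd(45, 130) = 5, gcd(46, 130) = 2, gcd(48, 130) = 2, gcd(50, 130) = 10, gcd(52, 130) = 26, gcd(54, 130) = 2, gcd(55, 130) = 5, gcd(56, 130) = 2, gcd(58, 130) = 2, gcd(60, 130) = 10, gcd(62, 130) = 2, gcd(64, 130) = 2, gcd(65, 130) = 65, gcd(66, 130) = 2, gcd(68, 130) = 2, gcd(70, 130) = 10, gcd(72, 130) = 2, gcd(74, 130) = 2, gcd(75, 130) = 5, gcd(76, 130) = 2, gcd(78, 130) = 26, gcd(80, 130) = 10, gcd(82, 130) = 2, gcd(84, 130) = 2, gcd(85, 130) = 5, gcd(86, 130) = 2, gcd(88, 130) = 2, gcd(90, 130) = 10, gcd(91, 130) = 13, gcd(92, 130) = 2, gcd(94, 130) = 2, gcd(95, 130) = 5, gcd(96, 130) = 2, gcd(98, 130) = 2, gcd(100, 130) = 10, gcd(102, 130) = 2, gcd(104, 130) = 26, gcd(105, 130) = 5, gcd(106, 130) = 2, gcd(108, 130) = 2, gcd(110, 130) = 10, gcd(112, 130) = 2, gcd(114, 130) = 2, gcd(115, 130) = 5, gcd(116, 130) = 2, gcd(117, 130) = 13, gcd(118, 130) = 2, gcd(120, 130) = 10, gcd(122, 130) = 2, gcd(124, 130) = 2, gcd(125, 130) = 5, gcd(126, 130) = 2, gcd(128, 130) = 2.
All other a ∈ {1, ..., 129} have gcd(a, 130) = 1 and are units. So the nonzero zero-divisors are exactly the 81 values of a appearing in this scan.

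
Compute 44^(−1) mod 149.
44^(−1) ≡ 105 (mod 149)

Apply the extended Euclidean algorithm to (149, 44), tracking rows (r, s, t) with s·149 + t·44 = r. Each division r_prev = q·r_cur + r_new produces the new row as (previous row) − q·(current row):
  row A: (149, 1, 0)   [1·149 + 0·44 = 149]
  row B: (44, 0, 1)   [0·149 + 1·44 = 44]
  149 = 3·44 + 17   → row C = row A − 3·row B = (17, 1, −3)   [check: 1·149 − 3·44 = 17]
  44 = 2·17 + 10   → row D = row B − 2·row C = (10, −2, 7)   [check: −2·149 + 7·44 = 10]
  17 = 1·10 + 7   → row E = row C − 1·row D = (7, 3, −10)   [check: 3·149 − 10·44 = 7]
  10 = 1·7 + 3   → row F = row D − 1·row E = (3, −5, 17)   [check: −5·149 + 17·44 = 3]
  7 = 2·3 + 1   → row G = row E − 2·row F = (1, 13, −44)   [check: 13·149 − 44·44 = 1]
  3 = 3·1 + 0   → remainder 0, stop. gcd = 1 (last nonzero row G).
The gcd is 1, so 44 is invertible mod 149. The last nonzero row gives 13·149 − 44·44 = 1, so t = −44. So 44^(−1) ≡ −44 ≡ 105 (mod 149). Verify: 44 · 105 = 4620 ≡ 1 (mod 149). ✓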